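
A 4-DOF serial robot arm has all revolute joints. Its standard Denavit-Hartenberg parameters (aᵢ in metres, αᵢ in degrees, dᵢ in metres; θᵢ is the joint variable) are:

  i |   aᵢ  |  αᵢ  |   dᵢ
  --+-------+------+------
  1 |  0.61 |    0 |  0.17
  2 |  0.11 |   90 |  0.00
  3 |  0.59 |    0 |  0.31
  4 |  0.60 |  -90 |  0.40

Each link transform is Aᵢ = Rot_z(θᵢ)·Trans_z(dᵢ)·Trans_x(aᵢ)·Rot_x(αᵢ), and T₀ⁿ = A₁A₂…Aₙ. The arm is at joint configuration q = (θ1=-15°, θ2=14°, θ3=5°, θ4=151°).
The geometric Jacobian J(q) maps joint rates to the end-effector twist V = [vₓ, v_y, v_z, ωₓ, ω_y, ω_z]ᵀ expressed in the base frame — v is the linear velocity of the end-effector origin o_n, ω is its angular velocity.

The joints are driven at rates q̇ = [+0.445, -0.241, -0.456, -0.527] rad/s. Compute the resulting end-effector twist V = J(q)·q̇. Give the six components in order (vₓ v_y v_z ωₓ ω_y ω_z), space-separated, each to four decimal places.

0.4789 0.2856 0.2708 0.0172 0.9829 0.2040

o_n = [0.7264, -0.8704, 0.4655]
J₁: ẑ×o_n = [0.8704, 0.7264, -0.0000], ω = ẑ
J2: z=[0.0000, 0.0000, 1.0000] o=[0.5892, -0.1579, 0.1700] → [0.7125, 0.1372, -0.0000, 0.0000, 0.0000, 1.0000]
J3: z=[-0.0175, -0.9998, 0.0000] o=[0.6992, -0.1598, 0.1700] → [-0.2954, 0.0052, 0.0396, -0.0175, -0.9998, 0.0000]
J4: z=[-0.0175, -0.9998, 0.0000] o=[1.2815, -0.4800, 0.2214] → [-0.2440, 0.0043, -0.5481, -0.0175, -0.9998, 0.0000]
V = J·q̇ = [0.4789, 0.2856, 0.2708, 0.0172, 0.9829, 0.2040]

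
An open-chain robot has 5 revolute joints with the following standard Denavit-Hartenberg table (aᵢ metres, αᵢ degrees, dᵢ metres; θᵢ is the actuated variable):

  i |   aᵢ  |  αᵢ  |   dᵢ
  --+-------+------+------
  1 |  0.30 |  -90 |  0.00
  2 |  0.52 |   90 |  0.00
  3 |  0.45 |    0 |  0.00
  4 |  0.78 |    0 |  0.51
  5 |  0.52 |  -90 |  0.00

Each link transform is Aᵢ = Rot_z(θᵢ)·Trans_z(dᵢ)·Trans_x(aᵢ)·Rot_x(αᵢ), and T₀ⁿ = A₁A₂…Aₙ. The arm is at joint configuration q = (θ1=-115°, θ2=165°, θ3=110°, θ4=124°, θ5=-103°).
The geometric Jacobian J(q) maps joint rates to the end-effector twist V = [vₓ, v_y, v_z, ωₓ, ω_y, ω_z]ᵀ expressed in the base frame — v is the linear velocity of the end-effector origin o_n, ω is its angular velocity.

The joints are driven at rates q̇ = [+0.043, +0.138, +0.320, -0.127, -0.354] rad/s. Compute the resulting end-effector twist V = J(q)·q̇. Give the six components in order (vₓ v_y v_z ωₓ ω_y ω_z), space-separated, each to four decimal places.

0.0039 0.1178 -0.0889 0.1427 -0.0206 0.1985

o_n = [-0.1925, -0.8489, -0.3804]
J₁: ẑ×o_n = [0.8489, -0.1925, 0.0000], ω = ẑ
J2: z=[0.9063, -0.4226, 0.0000] o=[-0.1268, -0.2719, 0.0000] → [0.1608, 0.3448, -0.5508, 0.9063, -0.4226, 0.0000]
J3: z=[-0.1094, -0.2346, -0.9659] o=[0.0855, 0.1833, -0.1346] → [-0.9394, 0.2417, 0.0477, -0.1094, -0.2346, -0.9659]
J4: z=[-0.1094, -0.2346, -0.9659] o=[0.4059, -0.1301, -0.0948] → [-0.6273, 0.5468, -0.0618, -0.1094, -0.2346, -0.9659]
J5: z=[-0.1094, -0.2346, -0.9659] o=[-0.4089, -0.3844, -0.4687] → [-0.4694, -0.1994, 0.1016, -0.1094, -0.2346, -0.9659]
V = J·q̇ = [0.0039, 0.1178, -0.0889, 0.1427, -0.0206, 0.1985]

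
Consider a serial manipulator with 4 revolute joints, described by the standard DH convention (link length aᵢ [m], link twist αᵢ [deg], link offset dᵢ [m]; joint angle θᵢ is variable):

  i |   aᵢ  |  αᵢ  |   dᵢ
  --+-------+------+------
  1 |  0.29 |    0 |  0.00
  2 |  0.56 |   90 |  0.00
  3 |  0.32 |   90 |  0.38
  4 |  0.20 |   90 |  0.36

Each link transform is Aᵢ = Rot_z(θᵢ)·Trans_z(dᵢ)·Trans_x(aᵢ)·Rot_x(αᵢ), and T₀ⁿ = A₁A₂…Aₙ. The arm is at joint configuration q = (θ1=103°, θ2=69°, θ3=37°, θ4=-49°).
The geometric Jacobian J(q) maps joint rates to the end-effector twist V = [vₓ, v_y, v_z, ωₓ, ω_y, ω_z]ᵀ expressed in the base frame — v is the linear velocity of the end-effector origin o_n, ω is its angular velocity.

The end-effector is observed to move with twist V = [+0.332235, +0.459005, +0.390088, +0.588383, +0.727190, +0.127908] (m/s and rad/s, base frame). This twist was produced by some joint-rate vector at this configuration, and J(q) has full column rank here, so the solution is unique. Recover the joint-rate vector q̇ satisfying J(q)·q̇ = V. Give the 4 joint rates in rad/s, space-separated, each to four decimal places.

o_n = [-1.1593, 0.6676, -0.0160]
J₁: ẑ×o_n = [-0.6676, -1.1593, 0.0000], ω = ẑ
J2: z=[0.0000, 0.0000, 1.0000] o=[-0.0652, 0.2826, 0.0000] → [-0.3851, -1.0941, 0.0000, 0.0000, 0.0000, 1.0000]
J3: z=[0.1392, 0.9903, 0.0000] o=[-0.6198, 0.3605, 0.0000] → [-0.0158, 0.0022, 0.5770, 0.1392, 0.9903, 0.0000]
J4: z=[-0.5960, 0.0838, -0.7986] o=[-0.8200, 0.7724, 0.1926] → [-0.1011, 0.1467, 0.0908, -0.5960, 0.0838, -0.7986]
q̇ = J⁺·V = [-0.2380, -0.2730, 0.8020, -0.8000]

-0.2380 -0.2730 0.8020 -0.8000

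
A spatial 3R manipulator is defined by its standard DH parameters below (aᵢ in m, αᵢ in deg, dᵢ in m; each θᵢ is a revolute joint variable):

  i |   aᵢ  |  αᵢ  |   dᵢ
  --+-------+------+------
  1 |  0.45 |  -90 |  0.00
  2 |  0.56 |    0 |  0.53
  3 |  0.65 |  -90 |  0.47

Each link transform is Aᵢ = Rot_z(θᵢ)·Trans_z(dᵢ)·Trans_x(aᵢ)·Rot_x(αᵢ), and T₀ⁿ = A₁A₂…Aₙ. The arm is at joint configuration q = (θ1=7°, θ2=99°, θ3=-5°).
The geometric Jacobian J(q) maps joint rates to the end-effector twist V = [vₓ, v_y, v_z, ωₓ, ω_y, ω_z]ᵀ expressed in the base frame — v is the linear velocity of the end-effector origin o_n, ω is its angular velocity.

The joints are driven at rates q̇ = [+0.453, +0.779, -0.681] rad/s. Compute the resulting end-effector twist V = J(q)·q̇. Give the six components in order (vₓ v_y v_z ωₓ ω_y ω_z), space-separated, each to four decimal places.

-0.9579 0.0271 0.0727 -0.0119 0.0973 0.4530

o_n = [0.1928, 1.0312, -1.2015]
J₁: ẑ×o_n = [-1.0312, 0.1928, 0.0000], ω = ẑ
J2: z=[-0.1219, 0.9925, 0.0000] o=[0.4466, 0.0548, 0.0000] → [-1.1926, -0.1464, 0.1329, -0.1219, 0.9925, 0.0000]
J3: z=[-0.1219, 0.9925, 0.0000] o=[0.2951, 0.5702, -0.5531] → [-0.6436, -0.0790, 0.0453, -0.1219, 0.9925, 0.0000]
V = J·q̇ = [-0.9579, 0.0271, 0.0727, -0.0119, 0.0973, 0.4530]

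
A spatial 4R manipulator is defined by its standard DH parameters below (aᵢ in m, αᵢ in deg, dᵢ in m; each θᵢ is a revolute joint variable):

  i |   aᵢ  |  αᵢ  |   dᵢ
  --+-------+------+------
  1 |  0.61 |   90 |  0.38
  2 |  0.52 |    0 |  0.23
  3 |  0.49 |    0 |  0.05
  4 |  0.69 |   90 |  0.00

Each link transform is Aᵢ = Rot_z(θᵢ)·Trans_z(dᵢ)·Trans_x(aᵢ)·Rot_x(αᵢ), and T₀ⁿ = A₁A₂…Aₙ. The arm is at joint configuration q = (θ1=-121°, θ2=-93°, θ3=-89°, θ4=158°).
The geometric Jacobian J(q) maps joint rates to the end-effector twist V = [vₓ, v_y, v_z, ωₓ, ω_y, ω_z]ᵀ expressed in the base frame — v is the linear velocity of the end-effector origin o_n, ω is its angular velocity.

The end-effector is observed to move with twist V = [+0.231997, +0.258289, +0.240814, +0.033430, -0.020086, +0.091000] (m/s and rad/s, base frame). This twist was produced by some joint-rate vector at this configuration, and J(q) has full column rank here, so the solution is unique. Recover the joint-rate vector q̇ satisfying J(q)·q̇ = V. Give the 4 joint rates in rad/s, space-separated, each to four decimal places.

0.0910 -0.7010 0.1980 0.4640

o_n = [-0.6126, -0.4759, -0.4028]
J₁: ẑ×o_n = [0.4759, -0.6126, 0.0000], ω = ẑ
J2: z=[-0.8572, 0.5150, 0.0000] o=[-0.3142, -0.5229, 0.3800] → [-0.4032, -0.6710, 0.1134, -0.8572, 0.5150, 0.0000]
J3: z=[-0.8572, 0.5150, 0.0000] o=[-0.4973, -0.3811, -0.1393] → [-0.1357, -0.2259, 0.1406, -0.8572, 0.5150, 0.0000]
J4: z=[-0.8572, 0.5150, 0.0000] o=[-0.2879, 0.0644, -0.1222] → [-0.1445, -0.2406, 0.6303, -0.8572, 0.5150, 0.0000]
q̇ = J⁺·V = [0.0910, -0.7010, 0.1980, 0.4640]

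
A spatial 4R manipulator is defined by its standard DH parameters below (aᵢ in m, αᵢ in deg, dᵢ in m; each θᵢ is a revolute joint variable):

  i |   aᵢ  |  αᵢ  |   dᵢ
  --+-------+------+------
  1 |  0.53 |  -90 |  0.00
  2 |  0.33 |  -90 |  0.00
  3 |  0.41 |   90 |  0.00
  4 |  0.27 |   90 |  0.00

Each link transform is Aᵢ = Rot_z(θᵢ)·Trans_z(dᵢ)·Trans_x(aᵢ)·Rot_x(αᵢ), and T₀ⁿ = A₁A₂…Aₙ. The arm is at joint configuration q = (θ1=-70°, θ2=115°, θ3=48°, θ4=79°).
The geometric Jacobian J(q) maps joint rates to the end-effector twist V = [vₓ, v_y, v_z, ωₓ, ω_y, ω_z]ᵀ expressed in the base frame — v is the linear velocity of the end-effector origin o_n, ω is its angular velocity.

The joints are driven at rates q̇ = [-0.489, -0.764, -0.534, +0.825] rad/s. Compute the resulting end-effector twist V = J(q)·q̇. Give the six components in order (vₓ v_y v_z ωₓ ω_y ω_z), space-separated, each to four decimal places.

o_n = [-0.3155, -0.1359, -0.4670]
J₁: ẑ×o_n = [0.1359, -0.3155, 0.0000], ω = ẑ
J2: z=[0.9397, 0.3420, 0.0000] o=[0.1813, -0.4980, 0.0000] → [-0.1597, 0.4388, 0.5102, 0.9397, 0.3420, 0.0000]
J3: z=[-0.3100, 0.8517, 0.4226] o=[0.1336, -0.3670, -0.2991] → [-0.2406, -0.2418, 0.3108, -0.3100, 0.8517, 0.4226]
J4: z=[0.5214, 0.5240, -0.6735] o=[-0.1924, -0.3622, -0.5477] → [0.1947, 0.0408, 0.1825, 0.5214, 0.5240, -0.6735]
V = J·q̇ = [0.3447, -0.0181, -0.4052, -0.1223, -0.2838, -1.2703]

0.3447 -0.0181 -0.4052 -0.1223 -0.2838 -1.2703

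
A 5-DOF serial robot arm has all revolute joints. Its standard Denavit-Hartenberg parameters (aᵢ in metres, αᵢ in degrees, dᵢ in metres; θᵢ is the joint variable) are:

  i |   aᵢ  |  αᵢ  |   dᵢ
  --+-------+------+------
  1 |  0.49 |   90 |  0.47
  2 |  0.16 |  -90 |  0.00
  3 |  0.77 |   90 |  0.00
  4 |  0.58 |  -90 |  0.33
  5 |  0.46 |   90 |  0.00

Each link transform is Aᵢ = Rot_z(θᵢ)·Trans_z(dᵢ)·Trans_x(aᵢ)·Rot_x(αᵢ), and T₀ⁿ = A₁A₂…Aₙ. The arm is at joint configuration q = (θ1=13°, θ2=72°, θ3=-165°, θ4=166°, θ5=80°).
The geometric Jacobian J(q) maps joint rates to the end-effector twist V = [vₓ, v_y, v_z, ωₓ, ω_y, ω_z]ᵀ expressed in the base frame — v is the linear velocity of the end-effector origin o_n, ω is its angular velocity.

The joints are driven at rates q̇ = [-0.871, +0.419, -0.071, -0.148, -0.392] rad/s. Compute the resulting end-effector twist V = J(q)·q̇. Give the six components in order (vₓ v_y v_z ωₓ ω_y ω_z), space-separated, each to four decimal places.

o_n = [0.3838, -0.0678, 0.5826]
J₁: ẑ×o_n = [0.0678, 0.3838, -0.0000], ω = ẑ
J2: z=[0.2250, -0.9744, 0.0000] o=[0.4774, 0.1102, 0.4700] → [-0.1097, -0.0253, -0.1313, 0.2250, -0.9744, 0.0000]
J3: z=[-0.9267, -0.2139, 0.3090] o=[0.5256, 0.1213, 0.6222] → [0.0669, -0.0805, 0.1449, -0.9267, -0.2139, 0.3090]
J4: z=[-0.2952, 0.9232, -0.2462] o=[0.3465, -0.1245, -0.0852] → [0.6305, 0.1880, -0.0512, -0.2952, 0.9232, -0.2462]
J5: z=[0.9554, 0.2848, -0.0776] o=[0.2500, 0.3298, 0.3939] → [0.0229, -0.1907, -0.4180, 0.9554, 0.2848, -0.0776]
V = J·q̇ = [-0.2121, -0.2923, 0.1061, -0.1708, -0.6414, -0.8261]

-0.2121 -0.2923 0.1061 -0.1708 -0.6414 -0.8261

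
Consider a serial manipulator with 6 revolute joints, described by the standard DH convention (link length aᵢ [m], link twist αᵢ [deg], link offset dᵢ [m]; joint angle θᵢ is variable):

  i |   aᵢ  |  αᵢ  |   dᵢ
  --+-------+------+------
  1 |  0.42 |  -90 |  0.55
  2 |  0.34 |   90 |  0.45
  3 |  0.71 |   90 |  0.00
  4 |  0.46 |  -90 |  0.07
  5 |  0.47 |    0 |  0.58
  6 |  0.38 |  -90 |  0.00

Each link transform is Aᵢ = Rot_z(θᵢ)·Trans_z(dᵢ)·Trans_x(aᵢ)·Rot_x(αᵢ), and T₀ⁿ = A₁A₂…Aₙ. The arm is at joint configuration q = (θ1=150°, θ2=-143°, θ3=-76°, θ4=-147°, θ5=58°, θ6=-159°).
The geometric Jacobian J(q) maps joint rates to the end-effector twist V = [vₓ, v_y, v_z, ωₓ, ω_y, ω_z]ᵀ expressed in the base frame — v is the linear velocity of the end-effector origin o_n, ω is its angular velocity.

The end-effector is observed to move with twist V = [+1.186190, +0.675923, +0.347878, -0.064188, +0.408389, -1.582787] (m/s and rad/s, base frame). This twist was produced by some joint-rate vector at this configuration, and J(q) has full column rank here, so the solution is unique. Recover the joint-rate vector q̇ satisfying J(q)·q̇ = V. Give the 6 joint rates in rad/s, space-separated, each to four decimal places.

-0.7020 -0.2870 0.3240 0.7240 0.4850 -0.7510

o_n = [-0.4912, 0.3277, 1.4657]
J₁: ẑ×o_n = [-0.3277, -0.4912, 0.0000], ω = ẑ
J2: z=[-0.5000, -0.8660, 0.0000] o=[-0.3637, 0.2100, 0.5500] → [-0.7930, 0.4578, -0.1692, -0.5000, -0.8660, 0.0000]
J3: z=[0.5212, -0.3009, -0.7986] o=[-0.3536, -0.3155, 0.7546] → [0.2997, -0.2607, 0.2938, 0.5212, -0.3009, -0.7986]
J4: z=[-0.5501, 0.5970, -0.5839] o=[0.1097, 0.2125, 0.8580] → [0.4300, 0.6852, 0.2954, -0.5501, 0.5970, -0.5839]
J5: z=[-0.0817, 0.6574, 0.7491] o=[-0.3111, 0.0428, 0.9610] → [0.1184, -0.0936, 0.0951, -0.0817, 0.6574, 0.7491]
J6: z=[-0.0817, 0.6574, 0.7491] o=[-0.3462, 0.0716, 1.7062] → [-0.3499, -0.1282, 0.0744, -0.0817, 0.6574, 0.7491]
q̇ = J⁺·V = [-0.7020, -0.2870, 0.3240, 0.7240, 0.4850, -0.7510]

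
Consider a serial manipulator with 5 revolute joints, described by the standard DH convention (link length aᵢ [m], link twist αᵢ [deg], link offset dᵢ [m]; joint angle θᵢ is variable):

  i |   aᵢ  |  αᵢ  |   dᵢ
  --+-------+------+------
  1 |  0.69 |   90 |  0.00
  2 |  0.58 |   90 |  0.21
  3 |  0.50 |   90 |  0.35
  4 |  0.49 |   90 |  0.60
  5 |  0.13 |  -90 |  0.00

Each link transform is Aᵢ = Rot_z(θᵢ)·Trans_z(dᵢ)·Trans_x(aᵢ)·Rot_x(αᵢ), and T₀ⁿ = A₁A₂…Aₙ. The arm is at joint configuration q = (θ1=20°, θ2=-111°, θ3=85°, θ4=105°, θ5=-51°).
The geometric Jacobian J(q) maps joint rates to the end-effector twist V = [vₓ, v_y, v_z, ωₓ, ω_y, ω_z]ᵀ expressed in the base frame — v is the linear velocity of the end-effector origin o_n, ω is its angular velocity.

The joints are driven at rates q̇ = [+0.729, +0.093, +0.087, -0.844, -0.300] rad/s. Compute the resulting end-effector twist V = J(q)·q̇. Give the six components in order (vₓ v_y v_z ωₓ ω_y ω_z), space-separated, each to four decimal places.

o_n = [-0.3394, -0.6739, -0.7108]
J₁: ẑ×o_n = [0.6739, -0.3394, 0.0000], ω = ẑ
J2: z=[0.3420, -0.9397, 0.0000] o=[0.6484, 0.2360, 0.0000] → [0.6679, 0.2431, -1.2394, 0.3420, -0.9397, 0.0000]
J3: z=[-0.8773, -0.3193, 0.3584] o=[0.5249, -0.0324, -0.5415] → [0.2839, -0.4583, 0.2868, -0.8773, -0.3193, 0.3584]
J4: z=[-0.3653, -0.0402, -0.9300] o=[0.3735, -0.6176, -0.4567] → [-0.0421, 0.5702, -0.0081, -0.3653, -0.0402, -0.9300]
J5: z=[0.0737, -0.9972, 0.0142] o=[-0.3003, -0.6728, -0.8348] → [-0.1236, -0.0097, -0.0390, 0.0737, -0.9972, 0.0142]
V = J·q̇ = [0.6507, -0.7430, -0.0718, 0.2417, 0.2179, 1.5409]

0.6507 -0.7430 -0.0718 0.2417 0.2179 1.5409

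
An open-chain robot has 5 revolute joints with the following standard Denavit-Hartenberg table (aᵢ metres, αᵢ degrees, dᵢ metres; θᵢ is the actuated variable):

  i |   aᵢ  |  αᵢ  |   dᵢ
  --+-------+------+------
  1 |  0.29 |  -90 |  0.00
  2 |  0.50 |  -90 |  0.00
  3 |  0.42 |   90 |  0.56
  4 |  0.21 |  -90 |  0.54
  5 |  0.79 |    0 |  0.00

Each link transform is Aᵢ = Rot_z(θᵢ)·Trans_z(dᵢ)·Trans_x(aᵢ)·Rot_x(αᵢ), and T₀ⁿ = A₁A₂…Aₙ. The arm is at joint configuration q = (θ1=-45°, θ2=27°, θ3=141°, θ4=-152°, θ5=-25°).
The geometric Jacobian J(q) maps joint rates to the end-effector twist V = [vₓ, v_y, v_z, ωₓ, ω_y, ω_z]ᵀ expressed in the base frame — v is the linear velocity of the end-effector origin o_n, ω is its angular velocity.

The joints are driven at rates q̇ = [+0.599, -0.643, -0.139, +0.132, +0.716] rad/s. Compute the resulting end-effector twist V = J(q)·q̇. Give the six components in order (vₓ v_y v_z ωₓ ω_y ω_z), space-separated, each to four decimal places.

1.5393 0.5530 1.0033 -0.5415 -0.8121 1.3670

o_n = [0.7177, -1.3243, -0.7286]
J₁: ẑ×o_n = [1.3243, 0.7177, -0.0000], ω = ẑ
J2: z=[0.7071, 0.7071, 0.0000] o=[0.2051, -0.2051, 0.0000] → [-0.5152, 0.5152, -1.1539, 0.7071, 0.7071, 0.0000]
J3: z=[-0.3210, 0.3210, -0.8910] o=[0.5201, -0.5201, -0.2270] → [-0.8776, -0.3371, 0.1947, -0.3210, 0.3210, -0.8910]
J4: z=[-0.1530, -0.9460, -0.2857] o=[-0.0522, -0.3216, -0.5778] → [-0.1438, -0.2431, 0.8819, -0.1530, -0.9460, -0.2857]
J5: z=[-0.1553, -0.2625, 0.9523] o=[0.0701, -0.8723, -0.7096] → [0.4354, 0.6139, 0.2402, -0.1553, -0.2625, 0.9523]
V = J·q̇ = [1.5393, 0.5530, 1.0033, -0.5415, -0.8121, 1.3670]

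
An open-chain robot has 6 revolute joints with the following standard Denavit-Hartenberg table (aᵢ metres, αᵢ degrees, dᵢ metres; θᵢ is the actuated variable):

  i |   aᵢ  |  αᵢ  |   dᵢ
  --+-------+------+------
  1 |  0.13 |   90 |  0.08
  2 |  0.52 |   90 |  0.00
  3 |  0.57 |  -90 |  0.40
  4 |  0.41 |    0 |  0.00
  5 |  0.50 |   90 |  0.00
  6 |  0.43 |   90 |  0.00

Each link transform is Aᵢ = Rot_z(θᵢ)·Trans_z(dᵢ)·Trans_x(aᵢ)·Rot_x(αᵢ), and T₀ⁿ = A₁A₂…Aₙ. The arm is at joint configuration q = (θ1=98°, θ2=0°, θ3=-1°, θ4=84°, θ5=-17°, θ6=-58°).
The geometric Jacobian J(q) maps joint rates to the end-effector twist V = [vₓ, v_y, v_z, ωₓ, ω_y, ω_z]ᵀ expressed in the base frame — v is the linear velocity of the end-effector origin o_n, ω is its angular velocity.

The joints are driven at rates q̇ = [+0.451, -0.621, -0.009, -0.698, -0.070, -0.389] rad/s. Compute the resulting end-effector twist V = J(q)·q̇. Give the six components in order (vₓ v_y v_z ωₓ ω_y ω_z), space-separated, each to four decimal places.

o_n = [-0.5910, 1.4728, 0.7578]
J₁: ẑ×o_n = [-1.4728, -0.5910, 0.0000], ω = ẑ
J2: z=[0.9903, 0.1392, 0.0000] o=[-0.0181, 0.1287, 0.0800] → [0.0943, -0.6712, 1.4108, 0.9903, 0.1392, 0.0000]
J3: z=[0.0000, 0.0000, -1.0000] o=[-0.0905, 0.6437, 0.0800] → [0.8292, 0.5005, 0.0000, 0.0000, 0.0000, -1.0000]
J4: z=[0.9877, 0.1564, 0.0000] o=[-0.1796, 1.2067, -0.3200] → [0.1686, -1.0645, 0.3273, 0.9877, 0.1564, 0.0000]
J5: z=[0.9877, 0.1564, 0.0000] o=[-0.1863, 1.2490, 0.0878] → [0.1048, -0.6618, 0.2844, 0.9877, 0.1564, 0.0000]
J6: z=[-0.1440, 0.9092, -0.3907] o=[-0.2169, 1.4419, 0.5480] → [0.2028, 0.1764, 0.3357, -0.1440, 0.9092, -0.3907]
V = J·q̇ = [-0.9342, 0.8665, -1.2550, -1.3175, -0.5602, 0.6120]

-0.9342 0.8665 -1.2550 -1.3175 -0.5602 0.6120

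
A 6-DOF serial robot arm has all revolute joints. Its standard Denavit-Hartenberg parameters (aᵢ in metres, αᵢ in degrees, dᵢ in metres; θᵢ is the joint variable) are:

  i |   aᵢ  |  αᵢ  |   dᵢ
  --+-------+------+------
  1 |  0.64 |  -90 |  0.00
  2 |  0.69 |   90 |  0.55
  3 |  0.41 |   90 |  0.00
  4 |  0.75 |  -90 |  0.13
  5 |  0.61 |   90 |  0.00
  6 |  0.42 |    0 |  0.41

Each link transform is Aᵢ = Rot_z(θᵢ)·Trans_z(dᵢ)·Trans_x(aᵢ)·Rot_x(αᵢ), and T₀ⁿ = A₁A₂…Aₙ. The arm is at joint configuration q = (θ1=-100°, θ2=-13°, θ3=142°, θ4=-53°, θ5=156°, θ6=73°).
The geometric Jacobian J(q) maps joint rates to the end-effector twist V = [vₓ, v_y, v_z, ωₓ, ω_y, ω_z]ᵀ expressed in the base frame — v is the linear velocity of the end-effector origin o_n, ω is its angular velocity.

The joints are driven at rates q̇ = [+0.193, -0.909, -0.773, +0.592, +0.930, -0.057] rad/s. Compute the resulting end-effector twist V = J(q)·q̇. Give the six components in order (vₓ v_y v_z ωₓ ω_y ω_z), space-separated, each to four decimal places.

0.8689 -0.5672 0.6200 0.0690 0.1192 -0.0368

o_n = [0.6015, -0.4122, -0.0328]
J₁: ẑ×o_n = [0.4122, 0.6015, -0.0000], ω = ẑ
J2: z=[0.9848, -0.1736, 0.0000] o=[-0.1111, -0.6303, 0.0000] → [0.0057, 0.0323, 0.3385, 0.9848, -0.1736, 0.0000]
J3: z=[0.0391, 0.2215, 0.9744] o=[0.3138, -1.3879, 0.1552] → [-0.9923, 0.2877, -0.0256, 0.0391, 0.2215, 0.9744]
J4: z=[0.6719, -0.7276, 0.1385] o=[0.6170, -1.1217, 0.0825] → [-0.0143, 0.0753, 0.4654, 0.6719, -0.7276, 0.1385]
J5: z=[0.6142, 0.6518, 0.4448] o=[1.0148, -1.0559, -0.5631] → [0.0593, -0.5096, 0.6648, 0.6142, 0.6518, 0.4448]
J6: z=[-0.4454, 0.7517, -0.4864] o=[0.6174, -0.9946, -0.1044] → [0.3371, 0.0396, -0.2474, -0.4454, 0.7517, -0.4864]
V = J·q̇ = [0.8689, -0.5672, 0.6200, 0.0690, 0.1192, -0.0368]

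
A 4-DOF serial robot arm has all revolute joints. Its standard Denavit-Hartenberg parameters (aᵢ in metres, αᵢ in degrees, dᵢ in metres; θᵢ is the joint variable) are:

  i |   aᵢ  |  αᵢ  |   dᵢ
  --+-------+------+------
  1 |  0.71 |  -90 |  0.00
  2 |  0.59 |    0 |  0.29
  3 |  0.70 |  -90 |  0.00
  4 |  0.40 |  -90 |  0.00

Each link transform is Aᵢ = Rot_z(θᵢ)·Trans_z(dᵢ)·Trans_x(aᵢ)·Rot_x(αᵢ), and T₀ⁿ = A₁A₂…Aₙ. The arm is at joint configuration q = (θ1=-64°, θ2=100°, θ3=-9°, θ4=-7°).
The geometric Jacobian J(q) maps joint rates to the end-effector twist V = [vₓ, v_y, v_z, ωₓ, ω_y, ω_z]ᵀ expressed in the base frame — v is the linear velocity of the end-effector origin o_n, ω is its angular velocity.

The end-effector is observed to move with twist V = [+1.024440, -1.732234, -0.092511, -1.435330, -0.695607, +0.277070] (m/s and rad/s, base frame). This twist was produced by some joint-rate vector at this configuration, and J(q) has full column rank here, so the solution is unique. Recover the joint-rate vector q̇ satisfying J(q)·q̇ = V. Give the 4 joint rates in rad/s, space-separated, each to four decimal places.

0.2770 -0.6030 -0.9920 0.0040

o_n = [0.5624, -0.3804, -1.6779]
J₁: ẑ×o_n = [0.3804, 0.5624, -0.0000], ω = ẑ
J2: z=[0.8988, 0.4384, 0.0000] o=[0.3112, -0.6381, 0.0000] → [-0.7355, 1.5081, 0.1216, 0.8988, 0.4384, 0.0000]
J3: z=[0.8988, 0.4384, 0.0000] o=[0.5270, -0.4189, -0.5810] → [-0.4808, 0.9858, 0.0191, 0.8988, 0.4384, 0.0000]
J4: z=[-0.4383, 0.8987, 0.0175] o=[0.5216, -0.4080, -1.2809] → [-0.3572, -0.1733, -0.0487, -0.4383, 0.8987, 0.0175]
q̇ = J⁺·V = [0.2770, -0.6030, -0.9920, 0.0040]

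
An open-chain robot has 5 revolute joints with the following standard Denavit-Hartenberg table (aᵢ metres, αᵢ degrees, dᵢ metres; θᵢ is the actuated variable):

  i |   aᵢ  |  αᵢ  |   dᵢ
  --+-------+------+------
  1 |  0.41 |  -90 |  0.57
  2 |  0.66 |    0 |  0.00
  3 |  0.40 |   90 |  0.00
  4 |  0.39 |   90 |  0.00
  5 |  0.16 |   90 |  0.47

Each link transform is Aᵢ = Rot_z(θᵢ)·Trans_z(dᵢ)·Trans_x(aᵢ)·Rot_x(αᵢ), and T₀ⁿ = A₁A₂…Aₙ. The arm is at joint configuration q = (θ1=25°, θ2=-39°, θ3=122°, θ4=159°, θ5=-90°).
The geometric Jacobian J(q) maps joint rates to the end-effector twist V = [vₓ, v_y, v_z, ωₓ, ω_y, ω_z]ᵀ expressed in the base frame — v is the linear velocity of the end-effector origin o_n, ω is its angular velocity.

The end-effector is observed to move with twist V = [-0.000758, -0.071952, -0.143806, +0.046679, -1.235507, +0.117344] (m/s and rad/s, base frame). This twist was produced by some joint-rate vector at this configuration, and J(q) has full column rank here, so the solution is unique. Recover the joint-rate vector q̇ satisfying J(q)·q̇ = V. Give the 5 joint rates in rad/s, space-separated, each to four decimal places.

o_n = [0.4706, 0.8578, 0.7630]
J₁: ẑ×o_n = [-0.8578, 0.4706, 0.0000], ω = ẑ
J2: z=[-0.4226, 0.9063, 0.0000] o=[0.3716, 0.1733, 0.5700] → [0.1750, 0.0816, -0.3790, -0.4226, 0.9063, 0.0000]
J3: z=[-0.4226, 0.9063, 0.0000] o=[0.8364, 0.3900, 0.9854] → [-0.2015, -0.0940, 0.1339, -0.4226, 0.9063, 0.0000]
J4: z=[0.8996, 0.4195, 0.1219] o=[0.8806, 0.4106, 0.5883] → [0.0188, -0.2071, 0.5742, 0.8996, 0.4195, 0.1219]
J5: z=[-0.3550, 0.8646, -0.3557] o=[0.7813, 0.5186, 0.9497] → [-0.0407, 0.0443, 0.1483, -0.3550, 0.8646, -0.3557]
q̇ = J⁺·V = [-0.1310, -0.5550, 0.2100, -0.4460, -0.8510]

-0.1310 -0.5550 0.2100 -0.4460 -0.8510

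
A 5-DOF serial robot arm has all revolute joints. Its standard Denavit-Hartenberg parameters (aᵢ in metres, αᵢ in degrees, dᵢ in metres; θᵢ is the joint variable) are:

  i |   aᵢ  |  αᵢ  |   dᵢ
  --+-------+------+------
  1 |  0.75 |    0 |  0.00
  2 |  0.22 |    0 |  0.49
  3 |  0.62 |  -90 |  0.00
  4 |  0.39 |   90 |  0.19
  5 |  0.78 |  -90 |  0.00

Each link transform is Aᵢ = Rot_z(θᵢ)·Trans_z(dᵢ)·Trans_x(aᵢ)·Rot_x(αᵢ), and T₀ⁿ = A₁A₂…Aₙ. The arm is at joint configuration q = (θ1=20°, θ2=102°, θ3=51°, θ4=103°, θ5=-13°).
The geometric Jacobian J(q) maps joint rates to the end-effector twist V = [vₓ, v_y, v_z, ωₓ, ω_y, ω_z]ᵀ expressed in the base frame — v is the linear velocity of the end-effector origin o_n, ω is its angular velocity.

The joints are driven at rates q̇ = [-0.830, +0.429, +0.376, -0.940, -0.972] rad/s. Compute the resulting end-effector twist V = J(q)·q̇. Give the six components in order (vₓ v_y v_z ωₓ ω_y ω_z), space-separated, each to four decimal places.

o_n = [0.2278, 0.4727, -0.6305]
J₁: ẑ×o_n = [-0.4727, 0.2278, 0.0000], ω = ẑ
J2: z=[0.0000, 0.0000, 1.0000] o=[0.7048, 0.2565, 0.0000] → [-0.2162, -0.4770, 0.0000, 0.0000, 0.0000, 1.0000]
J3: z=[0.0000, 0.0000, 1.0000] o=[0.5882, 0.4431, 0.4900] → [-0.0296, -0.3604, 0.0000, 0.0000, 0.0000, 1.0000]
J4: z=[-0.1219, -0.9925, 0.0000] o=[-0.0272, 0.5186, 0.4900] → [1.1122, -0.1366, 0.2587, -0.1219, -0.9925, 0.0000]
J5: z=[-0.9671, 0.1187, -0.2250] o=[0.0367, 0.3194, 0.1100] → [-0.0534, -0.7592, -0.1710, -0.9671, 0.1187, -0.2250]
V = J·q̇ = [-0.7050, 0.3371, -0.0770, 1.0546, 0.8176, 0.1937]

-0.7050 0.3371 -0.0770 1.0546 0.8176 0.1937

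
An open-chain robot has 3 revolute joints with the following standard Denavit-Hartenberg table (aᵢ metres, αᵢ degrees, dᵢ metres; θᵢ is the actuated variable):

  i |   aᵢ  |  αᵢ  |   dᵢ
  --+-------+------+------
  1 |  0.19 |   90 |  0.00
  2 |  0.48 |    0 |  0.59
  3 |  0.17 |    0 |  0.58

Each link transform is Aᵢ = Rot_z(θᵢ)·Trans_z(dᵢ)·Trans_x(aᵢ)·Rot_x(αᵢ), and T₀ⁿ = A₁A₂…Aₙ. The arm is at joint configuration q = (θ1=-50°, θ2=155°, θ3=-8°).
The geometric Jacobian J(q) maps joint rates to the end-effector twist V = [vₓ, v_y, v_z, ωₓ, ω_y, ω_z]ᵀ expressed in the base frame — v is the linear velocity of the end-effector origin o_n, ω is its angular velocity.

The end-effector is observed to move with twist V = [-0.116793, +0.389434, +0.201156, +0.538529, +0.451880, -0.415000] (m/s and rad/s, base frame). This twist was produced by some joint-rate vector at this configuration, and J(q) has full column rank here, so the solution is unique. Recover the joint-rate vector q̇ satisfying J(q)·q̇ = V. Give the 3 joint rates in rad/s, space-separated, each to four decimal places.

-0.4150 -0.2320 -0.4710

o_n = [-1.1454, -0.4551, 0.2954]
J₁: ẑ×o_n = [0.4551, -1.1454, 0.0000], ω = ẑ
J2: z=[-0.7660, -0.6428, 0.0000] o=[0.1221, -0.1455, 0.0000] → [-0.1899, 0.2263, -0.5776, -0.7660, -0.6428, 0.0000]
J3: z=[-0.7660, -0.6428, 0.0000] o=[-0.6095, -0.1915, 0.2029] → [-0.0595, 0.0709, -0.1426, -0.7660, -0.6428, 0.0000]
q̇ = J⁺·V = [-0.4150, -0.2320, -0.4710]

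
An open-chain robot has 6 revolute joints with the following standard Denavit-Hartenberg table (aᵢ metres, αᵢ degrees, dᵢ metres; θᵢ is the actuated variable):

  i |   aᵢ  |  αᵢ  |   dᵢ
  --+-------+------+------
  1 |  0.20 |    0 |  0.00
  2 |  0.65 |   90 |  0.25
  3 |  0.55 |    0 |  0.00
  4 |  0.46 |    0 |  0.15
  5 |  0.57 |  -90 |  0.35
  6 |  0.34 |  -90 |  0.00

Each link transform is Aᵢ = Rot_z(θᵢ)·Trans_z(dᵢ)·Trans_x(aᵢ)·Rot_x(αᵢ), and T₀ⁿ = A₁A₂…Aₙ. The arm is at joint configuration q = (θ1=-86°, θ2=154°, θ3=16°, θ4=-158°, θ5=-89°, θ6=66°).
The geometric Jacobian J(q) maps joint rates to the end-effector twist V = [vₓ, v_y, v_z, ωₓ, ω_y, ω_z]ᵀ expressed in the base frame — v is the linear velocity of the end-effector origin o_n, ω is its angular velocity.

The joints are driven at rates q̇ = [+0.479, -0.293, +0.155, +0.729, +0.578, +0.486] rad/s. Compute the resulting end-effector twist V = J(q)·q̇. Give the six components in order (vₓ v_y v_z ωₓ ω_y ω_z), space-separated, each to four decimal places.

o_n = [0.3283, 0.0730, 0.6688]
J₁: ẑ×o_n = [-0.0730, 0.3283, 0.0000], ω = ẑ
J2: z=[0.0000, 0.0000, 1.0000] o=[0.0140, -0.1995, 0.0000] → [-0.2725, 0.3144, 0.0000, 0.0000, 0.0000, 1.0000]
J3: z=[0.9272, -0.3746, 0.0000] o=[0.2574, 0.4032, 0.2500] → [-0.1569, -0.3883, -0.2795, 0.9272, -0.3746, 0.0000]
J4: z=[0.9272, -0.3746, 0.0000] o=[0.4555, 0.8934, 0.4016] → [-0.1001, -0.2478, -0.8082, 0.9272, -0.3746, 0.0000]
J5: z=[0.9272, -0.3746, 0.0000] o=[0.4588, 0.5011, 0.1184] → [-0.2062, -0.5104, -0.4457, 0.9272, -0.3746, 0.0000]
J6: z=[-0.2911, -0.7206, -0.6293] o=[0.6489, 0.0374, 0.5614] → [-0.0550, 0.2330, -0.2414, -0.2911, -0.7206, -0.6293]
V = J·q̇ = [-0.1983, -0.3574, -1.0075, 1.2141, -0.8979, -0.1198]

-0.1983 -0.3574 -1.0075 1.2141 -0.8979 -0.1198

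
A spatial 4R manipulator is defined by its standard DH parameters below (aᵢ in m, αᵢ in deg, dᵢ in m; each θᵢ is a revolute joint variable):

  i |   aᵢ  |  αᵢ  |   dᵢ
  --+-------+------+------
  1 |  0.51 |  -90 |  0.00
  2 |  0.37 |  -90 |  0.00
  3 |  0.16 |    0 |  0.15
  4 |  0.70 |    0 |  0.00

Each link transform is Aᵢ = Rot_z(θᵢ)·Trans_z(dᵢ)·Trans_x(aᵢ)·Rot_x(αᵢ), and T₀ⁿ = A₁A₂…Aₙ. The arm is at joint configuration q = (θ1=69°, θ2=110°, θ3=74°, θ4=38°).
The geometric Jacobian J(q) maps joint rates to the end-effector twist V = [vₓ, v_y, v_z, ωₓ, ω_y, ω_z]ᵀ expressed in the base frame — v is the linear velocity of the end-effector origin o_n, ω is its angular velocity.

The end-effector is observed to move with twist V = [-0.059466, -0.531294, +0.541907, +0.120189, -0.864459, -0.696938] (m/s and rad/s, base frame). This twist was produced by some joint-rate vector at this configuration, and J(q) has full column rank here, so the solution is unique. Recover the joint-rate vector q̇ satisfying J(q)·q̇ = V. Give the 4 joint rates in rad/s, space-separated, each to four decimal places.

o_n = [0.8631, 0.0083, -0.0914]
J₁: ẑ×o_n = [-0.0083, 0.8631, 0.0000], ω = ẑ
J2: z=[-0.9336, 0.3584, 0.0000] o=[0.1828, 0.4761, 0.0000] → [-0.0328, -0.0853, 0.1929, -0.9336, 0.3584, 0.0000]
J3: z=[-0.3368, -0.8773, 0.3420] o=[0.1374, 0.3580, -0.3477] → [-0.1052, 0.3345, 0.7544, -0.3368, -0.8773, 0.3420]
J4: z=[-0.3368, -0.8773, 0.3420] o=[0.2251, 0.1572, -0.3378] → [-0.1653, 0.3012, 0.6099, -0.3368, -0.8773, 0.3420]
q̇ = J⁺·V = [-0.9750, -0.4220, 0.8820, -0.0690]

-0.9750 -0.4220 0.8820 -0.0690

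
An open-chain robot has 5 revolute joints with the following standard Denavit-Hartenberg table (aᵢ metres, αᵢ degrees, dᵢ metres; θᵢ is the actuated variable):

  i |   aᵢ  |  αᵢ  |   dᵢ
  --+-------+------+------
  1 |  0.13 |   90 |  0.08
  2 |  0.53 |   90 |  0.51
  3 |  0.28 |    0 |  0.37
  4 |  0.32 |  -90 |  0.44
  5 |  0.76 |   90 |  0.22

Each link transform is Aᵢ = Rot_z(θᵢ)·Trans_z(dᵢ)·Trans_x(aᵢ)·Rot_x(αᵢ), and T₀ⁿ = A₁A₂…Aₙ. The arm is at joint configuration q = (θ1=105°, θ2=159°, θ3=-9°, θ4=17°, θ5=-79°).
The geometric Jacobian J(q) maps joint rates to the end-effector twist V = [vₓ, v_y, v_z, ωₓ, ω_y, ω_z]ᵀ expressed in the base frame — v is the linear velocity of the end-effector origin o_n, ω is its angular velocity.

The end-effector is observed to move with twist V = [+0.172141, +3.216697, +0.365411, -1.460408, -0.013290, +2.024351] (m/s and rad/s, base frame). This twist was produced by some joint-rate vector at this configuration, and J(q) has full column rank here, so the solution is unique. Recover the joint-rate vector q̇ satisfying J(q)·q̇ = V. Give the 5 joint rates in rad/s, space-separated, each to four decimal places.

o_n = [0.8440, -0.2570, 1.9758]
J₁: ẑ×o_n = [0.2570, 0.8440, -0.0000], ω = ẑ
J2: z=[0.9659, 0.2588, 0.0000] o=[-0.0336, 0.1256, 0.0800] → [0.4907, -1.8312, -0.5967, 0.9659, 0.2588, 0.0000]
J3: z=[-0.0928, 0.3462, 0.9336] o=[0.5870, -0.2204, 0.2699] → [0.6247, 0.3982, -0.0856, -0.0928, 0.3462, 0.9336]
J4: z=[-0.0928, 0.3462, 0.9336] o=[0.5772, -0.3530, 0.7145] → [0.3469, 0.3661, -0.1013, -0.0928, 0.3462, 0.9336]
J5: z=[0.9229, 0.3818, -0.0499] o=[0.6560, -0.4749, 1.2388] → [0.2923, -0.6895, 0.1294, 0.9229, 0.3818, -0.0499]
q̇ = J⁺·V = [0.8770, -0.9140, 0.4530, 0.7490, -0.5050]

0.8770 -0.9140 0.4530 0.7490 -0.5050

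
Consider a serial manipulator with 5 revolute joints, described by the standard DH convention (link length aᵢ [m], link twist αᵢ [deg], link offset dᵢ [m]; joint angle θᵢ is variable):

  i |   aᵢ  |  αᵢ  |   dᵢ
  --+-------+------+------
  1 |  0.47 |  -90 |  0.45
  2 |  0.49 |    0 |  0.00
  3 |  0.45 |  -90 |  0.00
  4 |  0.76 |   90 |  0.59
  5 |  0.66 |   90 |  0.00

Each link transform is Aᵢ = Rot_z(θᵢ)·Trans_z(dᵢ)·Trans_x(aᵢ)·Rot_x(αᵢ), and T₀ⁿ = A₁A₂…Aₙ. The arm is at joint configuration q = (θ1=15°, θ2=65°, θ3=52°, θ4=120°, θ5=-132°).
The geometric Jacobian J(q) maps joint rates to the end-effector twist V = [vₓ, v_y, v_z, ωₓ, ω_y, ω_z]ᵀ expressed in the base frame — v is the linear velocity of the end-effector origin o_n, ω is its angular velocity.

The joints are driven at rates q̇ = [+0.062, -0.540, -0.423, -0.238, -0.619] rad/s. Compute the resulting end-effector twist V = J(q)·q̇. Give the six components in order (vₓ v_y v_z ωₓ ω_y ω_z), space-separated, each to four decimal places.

o_n = [0.5122, -0.1482, -0.2080]
J₁: ẑ×o_n = [0.1482, 0.5122, -0.0000], ω = ẑ
J2: z=[-0.2588, 0.9659, 0.0000] o=[0.4540, 0.1216, 0.4500] → [-0.6356, -0.1703, 0.0136, -0.2588, 0.9659, 0.0000]
J3: z=[-0.2588, 0.9659, 0.0000] o=[0.6540, 0.1752, 0.0059] → [-0.2066, -0.0554, 0.2207, -0.2588, 0.9659, 0.0000]
J4: z=[-0.8606, -0.2306, 0.4540] o=[0.4567, 0.1224, -0.3950] → [0.0797, 0.1862, 0.2457, -0.8606, -0.2306, 0.4540]
J5: z=[-0.2504, -0.5847, -0.7716] o=[0.2859, -0.6048, 0.2114] → [0.5976, -0.2796, 0.0180, -0.2504, -0.5847, -0.7716]
V = J·q̇ = [0.0510, 0.2759, -0.1703, 0.6090, -0.5134, 0.4316]

0.0510 0.2759 -0.1703 0.6090 -0.5134 0.4316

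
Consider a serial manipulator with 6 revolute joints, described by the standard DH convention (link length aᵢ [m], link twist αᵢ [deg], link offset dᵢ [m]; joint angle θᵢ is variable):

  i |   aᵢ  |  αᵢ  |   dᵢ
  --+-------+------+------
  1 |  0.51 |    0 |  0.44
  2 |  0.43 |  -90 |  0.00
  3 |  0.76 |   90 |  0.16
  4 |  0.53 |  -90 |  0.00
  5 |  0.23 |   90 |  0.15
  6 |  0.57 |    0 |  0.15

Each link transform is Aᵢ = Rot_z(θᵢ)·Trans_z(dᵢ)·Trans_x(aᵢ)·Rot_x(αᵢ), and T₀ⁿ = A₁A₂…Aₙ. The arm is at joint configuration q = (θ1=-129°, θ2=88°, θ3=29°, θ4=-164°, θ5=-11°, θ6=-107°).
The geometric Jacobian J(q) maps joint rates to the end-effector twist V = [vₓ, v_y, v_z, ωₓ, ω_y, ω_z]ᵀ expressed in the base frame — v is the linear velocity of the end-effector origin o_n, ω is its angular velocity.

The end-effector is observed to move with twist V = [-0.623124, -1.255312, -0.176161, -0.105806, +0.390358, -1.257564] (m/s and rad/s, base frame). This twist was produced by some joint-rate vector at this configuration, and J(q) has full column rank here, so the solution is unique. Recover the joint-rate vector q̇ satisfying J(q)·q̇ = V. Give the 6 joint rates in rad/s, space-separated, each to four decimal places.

-0.9340 -0.4670 -0.4550 0.7950 -0.7540 -0.8480

o_n = [0.3863, -0.5017, 0.5263]
J₁: ẑ×o_n = [0.5017, 0.3863, -0.0000], ω = ẑ
J2: z=[0.0000, 0.0000, 1.0000] o=[-0.3210, -0.3963, 0.4400] → [0.1054, 0.7072, -0.0000, 0.0000, 0.0000, 1.0000]
J3: z=[0.6561, 0.7547, 0.0000] o=[0.0036, -0.6784, 0.4400] → [0.0652, -0.0566, -0.1729, 0.6561, 0.7547, 0.0000]
J4: z=[0.3659, -0.3181, 0.8746] o=[0.6102, -0.9938, 0.0715] → [-0.5750, -0.3623, 0.1088, 0.3659, -0.3181, 0.8746]
J5: z=[-0.4487, -0.8836, -0.1336] o=[0.1781, -0.8117, 0.3185] → [-0.1422, 0.0654, 0.0449, -0.4487, -0.8836, -0.1336]
J6: z=[0.5147, -0.3778, 0.7696] o=[-0.0573, -0.8806, 0.4421] → [-0.3234, 0.2980, 0.3626, 0.5147, -0.3778, 0.7696]
q̇ = J⁺·V = [-0.9340, -0.4670, -0.4550, 0.7950, -0.7540, -0.8480]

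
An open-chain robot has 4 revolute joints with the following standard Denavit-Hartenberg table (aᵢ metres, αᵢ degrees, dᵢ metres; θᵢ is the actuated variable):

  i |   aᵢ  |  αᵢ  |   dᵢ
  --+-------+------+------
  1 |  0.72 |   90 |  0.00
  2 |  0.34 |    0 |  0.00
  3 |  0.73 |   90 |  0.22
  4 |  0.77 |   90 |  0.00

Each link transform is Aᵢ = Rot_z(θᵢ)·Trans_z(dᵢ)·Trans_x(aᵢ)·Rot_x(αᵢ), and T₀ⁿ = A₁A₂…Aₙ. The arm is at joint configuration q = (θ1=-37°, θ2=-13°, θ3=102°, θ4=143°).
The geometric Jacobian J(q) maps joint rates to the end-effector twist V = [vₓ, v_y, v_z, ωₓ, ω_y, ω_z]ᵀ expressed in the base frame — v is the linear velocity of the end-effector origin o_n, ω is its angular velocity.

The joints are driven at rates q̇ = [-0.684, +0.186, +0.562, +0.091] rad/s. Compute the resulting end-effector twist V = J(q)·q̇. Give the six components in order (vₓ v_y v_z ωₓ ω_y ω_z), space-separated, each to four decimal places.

-0.8312 -0.2057 0.0210 -0.3775 -0.6521 -0.6856

o_n = [0.4299, -1.1797, 0.0385]
J₁: ẑ×o_n = [1.1797, 0.4299, -0.0000], ω = ẑ
J2: z=[-0.6018, -0.7986, 0.0000] o=[0.5750, -0.4333, 0.0000] → [-0.0308, 0.0232, 0.3333, -0.6018, -0.7986, 0.0000]
J3: z=[-0.6018, -0.7986, 0.0000] o=[0.8396, -0.6327, -0.0765] → [-0.0919, 0.0692, 0.0020, -0.6018, -0.7986, 0.0000]
J4: z=[0.7985, -0.6017, -0.0175] o=[0.7174, -0.8160, 0.6534] → [0.3636, 0.4960, -0.4633, 0.7985, -0.6017, -0.0175]
V = J·q̇ = [-0.8312, -0.2057, 0.0210, -0.3775, -0.6521, -0.6856]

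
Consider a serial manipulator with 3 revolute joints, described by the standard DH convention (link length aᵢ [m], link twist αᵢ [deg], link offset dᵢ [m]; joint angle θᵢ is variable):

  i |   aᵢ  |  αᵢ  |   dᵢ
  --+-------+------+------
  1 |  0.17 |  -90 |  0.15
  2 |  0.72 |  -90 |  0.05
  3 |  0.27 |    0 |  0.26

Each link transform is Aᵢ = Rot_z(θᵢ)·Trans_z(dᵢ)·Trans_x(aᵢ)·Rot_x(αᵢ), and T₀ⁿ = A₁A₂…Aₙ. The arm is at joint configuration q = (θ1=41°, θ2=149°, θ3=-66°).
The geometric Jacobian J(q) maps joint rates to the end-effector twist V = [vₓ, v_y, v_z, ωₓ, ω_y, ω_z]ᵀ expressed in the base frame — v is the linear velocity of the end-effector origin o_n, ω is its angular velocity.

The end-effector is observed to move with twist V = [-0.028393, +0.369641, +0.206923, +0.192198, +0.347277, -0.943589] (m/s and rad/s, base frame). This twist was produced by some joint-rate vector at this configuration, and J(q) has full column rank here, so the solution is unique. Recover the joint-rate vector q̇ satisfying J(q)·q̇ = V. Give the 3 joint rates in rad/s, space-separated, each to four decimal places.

o_n = [-0.7042, -0.2191, -0.0545]
J₁: ẑ×o_n = [0.2191, -0.7042, 0.0000], ω = ẑ
J2: z=[-0.6561, 0.7547, 0.0000] o=[0.1283, 0.1115, 0.1500] → [-0.1544, -0.1342, 0.8452, -0.6561, 0.7547, 0.0000]
J3: z=[-0.3887, -0.3379, 0.8572] o=[-0.3703, -0.2556, -0.2208] → [-0.0875, -0.2216, -0.1270, -0.3887, -0.3379, 0.8572]
q̇ = J⁺·V = [-0.3230, 0.1360, -0.7240]

-0.3230 0.1360 -0.7240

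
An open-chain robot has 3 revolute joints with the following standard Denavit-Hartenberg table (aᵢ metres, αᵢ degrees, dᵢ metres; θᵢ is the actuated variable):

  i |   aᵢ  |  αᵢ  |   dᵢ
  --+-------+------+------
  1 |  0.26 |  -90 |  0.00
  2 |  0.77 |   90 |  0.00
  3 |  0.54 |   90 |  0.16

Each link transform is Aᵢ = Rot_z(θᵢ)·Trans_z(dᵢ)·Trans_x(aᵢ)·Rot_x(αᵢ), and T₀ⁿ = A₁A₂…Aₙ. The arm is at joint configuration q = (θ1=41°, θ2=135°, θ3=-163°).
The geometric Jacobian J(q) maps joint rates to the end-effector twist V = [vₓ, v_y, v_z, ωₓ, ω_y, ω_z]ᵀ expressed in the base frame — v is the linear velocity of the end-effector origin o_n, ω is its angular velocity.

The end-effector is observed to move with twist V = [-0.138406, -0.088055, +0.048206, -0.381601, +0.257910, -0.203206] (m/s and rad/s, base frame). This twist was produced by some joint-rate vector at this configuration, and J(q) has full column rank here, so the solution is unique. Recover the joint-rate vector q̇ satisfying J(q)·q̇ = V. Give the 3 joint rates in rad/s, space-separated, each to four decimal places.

-0.3220 0.4450 -0.1680

o_n = [0.2499, 0.0080, -0.2925]
J₁: ẑ×o_n = [-0.0080, 0.2499, 0.0000], ω = ẑ
J2: z=[-0.6561, 0.7547, 0.0000] o=[0.1962, 0.1706, 0.0000] → [-0.2207, -0.1919, 0.0662, -0.6561, 0.7547, 0.0000]
J3: z=[0.5337, 0.4639, -0.7071] o=[-0.2147, -0.1866, -0.5445] → [0.2545, -0.4630, -0.1116, 0.5337, 0.4639, -0.7071]
q̇ = J⁺·V = [-0.3220, 0.4450, -0.1680]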